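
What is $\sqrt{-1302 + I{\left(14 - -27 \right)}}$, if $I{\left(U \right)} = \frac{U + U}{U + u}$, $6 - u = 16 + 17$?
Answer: $\frac{i \sqrt{63511}}{7} \approx 36.002 i$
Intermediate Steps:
$u = -27$ ($u = 6 - \left(16 + 17\right) = 6 - 33 = -27$)
$I{\left(U \right)} = \frac{2 U}{-27 + U}$ ($I{\left(U \right)} = \frac{U + U}{U - 27} = \frac{2 U}{-27 + U}$)
$\sqrt{-1302 + I{\left(14 - -27 \right)}} = \sqrt{-1302 + \frac{2 \left(14 - -27\right)}{-27 + \left(14 - -27\right)}} = \sqrt{-1302 + \frac{2 \left(14 + 27\right)}{-27 + \left(14 + 27\right)}} = \sqrt{-1302 + 2 \cdot 41 \frac{1}{-27 + 41}} = \sqrt{-1302 + 2 \cdot 41 \cdot \frac{1}{14}} = \sqrt{-1302 + \frac{41}{7}} = \sqrt{- \frac{9073}{7}} = \frac{i \sqrt{63511}}{7}$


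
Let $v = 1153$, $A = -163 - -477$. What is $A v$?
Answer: $362042$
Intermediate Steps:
$A = 314$ ($A = -163 + 477 = 314$)
$A v = 314 \cdot 1153 = 362042$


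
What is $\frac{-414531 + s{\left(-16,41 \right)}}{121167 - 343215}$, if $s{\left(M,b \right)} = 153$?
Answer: $\frac{23021}{12336} \approx 1.8662$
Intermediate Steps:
$\frac{-414531 + s{\left(-16,41 \right)}}{121167 - 343215} = \frac{-414531 + 153}{121167 - 343215} = - \frac{414378}{-222048} = \left(-414378\right) \left(- \frac{1}{222048}\right) = \frac{23021}{12336}$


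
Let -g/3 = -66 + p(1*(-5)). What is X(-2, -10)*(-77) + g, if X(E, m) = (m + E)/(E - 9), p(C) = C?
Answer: 129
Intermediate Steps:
g = 213 (g = -3*(-66 + 1*(-5)) = -3*(-66 - 5) = -3*(-71) = 213)
X(E, m) = (E + m)/(-9 + E)
X(-2, -10)*(-77) + g = ((-2 - 10)/(-9 - 2))*(-77) + 213 = (-12/(-11))*(-77) + 213 = -1/11*(-12)*(-77) + 213 = (12/11)*(-77) + 213 = -84 + 213 = 129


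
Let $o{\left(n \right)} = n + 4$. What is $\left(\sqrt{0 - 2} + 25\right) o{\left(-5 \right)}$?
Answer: $-25 - i \sqrt{2} \approx -25.0 - 1.4142 i$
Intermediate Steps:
$o{\left(n \right)} = 4 + n$
$\left(\sqrt{0 - 2} + 25\right) o{\left(-5 \right)} = \left(\sqrt{0 - 2} + 25\right) \left(4 - 5\right) = \left(\sqrt{-2} + 25\right) \left(-1\right) = \left(i \sqrt{2} + 25\right) \left(-1\right) = \left(25 + i \sqrt{2}\right) \left(-1\right) = -25 - i \sqrt{2}$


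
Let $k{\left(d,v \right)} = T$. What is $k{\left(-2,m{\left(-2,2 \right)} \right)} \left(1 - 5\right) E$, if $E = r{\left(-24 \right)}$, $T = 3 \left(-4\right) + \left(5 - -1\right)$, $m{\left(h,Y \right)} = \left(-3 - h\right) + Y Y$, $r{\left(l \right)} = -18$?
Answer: $-432$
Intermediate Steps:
$m{\left(h,Y \right)} = -3 + Y^{2} - h$ ($m{\left(h,Y \right)} = \left(-3 - h\right) + Y^{2} = -3 + Y^{2} - h$)
$T = -6$ ($T = -12 + \left(5 + 1\right) = -12 + 6 = -6$)
$k{\left(d,v \right)} = -6$
$E = -18$
$k{\left(-2,m{\left(-2,2 \right)} \right)} \left(1 - 5\right) E = - 6 \left(1 - 5\right) \left(-18\right) = \left(-6\right) \left(-4\right) \left(-18\right) = 24 \left(-18\right) = -432$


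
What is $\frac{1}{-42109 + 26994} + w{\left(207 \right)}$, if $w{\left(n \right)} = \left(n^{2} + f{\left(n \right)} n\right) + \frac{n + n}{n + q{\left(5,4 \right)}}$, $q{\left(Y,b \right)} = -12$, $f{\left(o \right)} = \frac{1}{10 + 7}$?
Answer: $\frac{143181208537}{3340415} \approx 42863.0$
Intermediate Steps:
$f{\left(o \right)} = \frac{1}{17}$
$w{\left(n \right)} = n^{2} + \frac{n}{17} + \frac{2 n}{-12 + n}$ ($w{\left(n \right)} = \left(n^{2} + \frac{n}{17}\right) + \frac{n + n}{n - 12} = \left(n^{2} + \frac{n}{17}\right) + \frac{2 n}{-12 + n} = n^{2} + \frac{n}{17} + \frac{2 n}{-12 + n}$)
$\frac{1}{-42109 + 26994} + w{\left(207 \right)} = \frac{1}{-42109 + 26994} + \frac{1}{17} \cdot 207 \frac{1}{-12 + 207} \left(22 - 42021 + 17 \cdot 207^{2}\right) = \frac{1}{-15115} + \frac{1}{17} \cdot 207 \cdot \frac{1}{195} \left(22 - 42021 + 17 \cdot 42849\right) = - \frac{1}{15115} + \frac{1}{17} \cdot 207 \cdot \frac{1}{195} \left(22 - 42021 + 728433\right) = - \frac{1}{15115} + \frac{1}{17} \cdot 207 \cdot \frac{1}{195} \cdot 686434 = - \frac{1}{15115} + \frac{47363946}{1105} = \frac{143181208537}{3340415}$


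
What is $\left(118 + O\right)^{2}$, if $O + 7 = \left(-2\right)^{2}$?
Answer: $13225$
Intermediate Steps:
$O = -3$ ($O = -7 + \left(-2\right)^{2} = -7 + 4 = -3$)
$\left(118 + O\right)^{2} = \left(118 - 3\right)^{2} = 115^{2} = 13225$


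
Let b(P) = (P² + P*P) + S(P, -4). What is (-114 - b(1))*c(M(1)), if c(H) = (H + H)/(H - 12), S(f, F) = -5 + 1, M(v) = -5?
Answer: -1120/17 ≈ -65.882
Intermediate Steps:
S(f, F) = -4
c(H) = 2*H/(-12 + H) (c(H) = (2*H)/(-12 + H) = 2*H/(-12 + H))
b(P) = -4 + 2*P² (b(P) = (P² + P*P) - 4 = (P² + P²) - 4 = 2*P² - 4 = -4 + 2*P²)
(-114 - b(1))*c(M(1)) = (-114 - (-4 + 2*1²))*(2*(-5)/(-12 - 5)) = (-114 - (-4 + 2*1))*(2*(-5)/(-17)) = (-114 - (-4 + 2))*(2*(-5)*(-1/17)) = (-114 - 1*(-2))*(10/17) = (-114 + 2)*(10/17) = -112*10/17 = -1120/17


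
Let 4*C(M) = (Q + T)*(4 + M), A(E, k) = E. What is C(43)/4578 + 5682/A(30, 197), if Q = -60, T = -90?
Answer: 2884369/15260 ≈ 189.01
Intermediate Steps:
C(M) = -150 - 75*M/2 (C(M) = ((-60 - 90)*(4 + M))/4 = (-150*(4 + M))/4 = (-600 - 150*M)/4 = -150 - 75*M/2)
C(43)/4578 + 5682/A(30, 197) = (-150 - 75/2*43)/4578 + 5682/30 = (-150 - 3225/2)*(1/4578) + 5682*(1/30) = -3525/2*1/4578 + 947/5 = -1175/3052 + 947/5 = 2884369/15260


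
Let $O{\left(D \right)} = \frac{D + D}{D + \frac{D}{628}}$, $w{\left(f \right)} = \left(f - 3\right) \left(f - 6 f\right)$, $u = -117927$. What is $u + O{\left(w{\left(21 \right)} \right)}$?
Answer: $- \frac{74174827}{629} \approx -1.1793 \cdot 10^{5}$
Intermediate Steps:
$w{\left(f \right)} = - 5 f \left(-3 + f\right)$ ($w{\left(f \right)} = \left(-3 + f\right) \left(- 5 f\right) = - 5 f \left(-3 + f\right)$)
$O{\left(D \right)} = \frac{1256}{629}$ ($O{\left(D \right)} = \frac{2 D}{D + D \frac{1}{628}} = \frac{2 D}{D + \frac{D}{628}} = \frac{2 D}{\frac{629}{628} D} = 2 D \frac{628}{629 D} = \frac{1256}{629}$)
$u + O{\left(w{\left(21 \right)} \right)} = -117927 + \frac{1256}{629} = - \frac{74174827}{629}$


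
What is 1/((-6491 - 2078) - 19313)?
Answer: -1/27882 ≈ -3.5865e-5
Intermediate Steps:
1/((-6491 - 2078) - 19313) = 1/(-8569 - 19313) = 1/(-27882) = -1/27882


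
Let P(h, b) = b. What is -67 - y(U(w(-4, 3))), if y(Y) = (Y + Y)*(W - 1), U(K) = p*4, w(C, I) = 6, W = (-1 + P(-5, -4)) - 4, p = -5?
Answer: -467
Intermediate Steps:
W = -9 (W = (-1 - 4) - 4 = -5 - 4 = -9)
U(K) = -20 (U(K) = -5*4 = -20)
y(Y) = -20*Y (y(Y) = (Y + Y)*(-9 - 1) = (2*Y)*(-10) = -20*Y)
-67 - y(U(w(-4, 3))) = -67 - (-20)*(-20) = -67 - 1*400 = -67 - 400 = -467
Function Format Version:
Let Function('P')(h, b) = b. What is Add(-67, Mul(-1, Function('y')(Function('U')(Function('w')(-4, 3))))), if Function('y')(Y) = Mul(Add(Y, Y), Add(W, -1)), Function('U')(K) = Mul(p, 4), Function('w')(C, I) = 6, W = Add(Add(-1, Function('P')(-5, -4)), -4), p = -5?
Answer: -467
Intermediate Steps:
W = -9 (W = Add(Add(-1, -4), -4) = Add(-5, -4) = -9)
Function('U')(K) = -20 (Function('U')(K) = Mul(-5, 4) = -20)
Function('y')(Y) = Mul(-20, Y) (Function('y')(Y) = Mul(Add(Y, Y), Add(-9, -1)) = Mul(Mul(2, Y), -10) = Mul(-20, Y))
Add(-67, Mul(-1, Function('y')(Function('U')(Function('w')(-4, 3))))) = Add(-67, Mul(-1, Mul(-20, -20))) = Add(-67, Mul(-1, 400)) = Add(-67, -400) = -467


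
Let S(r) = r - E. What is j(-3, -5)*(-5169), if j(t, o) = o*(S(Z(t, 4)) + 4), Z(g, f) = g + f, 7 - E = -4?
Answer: -155070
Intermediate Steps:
E = 11 (E = 7 - 1*(-4) = 7 + 4 = 11)
Z(g, f) = f + g
S(r) = -11 + r (S(r) = r - 1*11 = r - 11 = -11 + r)
j(t, o) = o*(-3 + t) (j(t, o) = o*((-11 + (4 + t)) + 4) = o*((-7 + t) + 4) = o*(-3 + t))
j(-3, -5)*(-5169) = -5*(-3 - 3)*(-5169) = -5*(-6)*(-5169) = 30*(-5169) = -155070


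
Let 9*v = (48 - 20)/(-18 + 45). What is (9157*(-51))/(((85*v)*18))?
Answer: -741717/280 ≈ -2649.0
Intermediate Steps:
v = 28/243 (v = ((48 - 20)/(-18 + 45))/9 = (28/27)/9 = (28*(1/27))/9 = (1/9)*(28/27) = 28/243 ≈ 0.11523)
(9157*(-51))/(((85*v)*18)) = (9157*(-51))/(((85*(28/243))*18)) = -467007/((2380/243)*18) = -467007/4760/27 = -467007*27/4760 = -741717/280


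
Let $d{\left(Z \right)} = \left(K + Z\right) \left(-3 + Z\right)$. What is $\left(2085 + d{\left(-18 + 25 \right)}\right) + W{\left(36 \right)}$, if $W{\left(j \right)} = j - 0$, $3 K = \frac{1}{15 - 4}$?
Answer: $\frac{70921}{33} \approx 2149.1$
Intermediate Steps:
$K = \frac{1}{33}$ ($K = \frac{1}{3 \left(15 - 4\right)} = \frac{1}{3 \cdot 11} = \frac{1}{3} \cdot \frac{1}{11} = \frac{1}{33} \approx 0.030303$)
$W{\left(j \right)} = j$ ($W{\left(j \right)} = j + 0 = j$)
$d{\left(Z \right)} = \left(-3 + Z\right) \left(\frac{1}{33} + Z\right)$ ($d{\left(Z \right)} = \left(\frac{1}{33} + Z\right) \left(-3 + Z\right) = \left(-3 + Z\right) \left(\frac{1}{33} + Z\right)$)
$\left(2085 + d{\left(-18 + 25 \right)}\right) + W{\left(36 \right)} = \left(2085 - \left(\frac{1}{11} - \left(-18 + 25\right)^{2} + \frac{98 \left(-18 + 25\right)}{33}\right)\right) + 36 = \left(2085 - \left(\frac{689}{33} - 49\right)\right) + 36 = \left(2085 - - \frac{928}{33}\right) + 36 = \left(2085 + \frac{928}{33}\right) + 36 = \frac{69733}{33} + 36 = \frac{70921}{33}$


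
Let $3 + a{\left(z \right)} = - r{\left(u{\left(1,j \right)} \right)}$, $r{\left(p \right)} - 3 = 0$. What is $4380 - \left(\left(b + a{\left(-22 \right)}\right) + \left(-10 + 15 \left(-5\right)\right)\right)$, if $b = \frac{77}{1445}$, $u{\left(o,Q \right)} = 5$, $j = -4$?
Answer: $\frac{6460518}{1445} \approx 4470.9$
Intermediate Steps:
$r{\left(p \right)} = 3$ ($r{\left(p \right)} = 3 + 0 = 3$)
$b = \frac{77}{1445}$ ($b = 77 \cdot \frac{1}{1445} = \frac{77}{1445} \approx 0.053287$)
$a{\left(z \right)} = -6$ ($a{\left(z \right)} = -3 - 3 = -6$)
$4380 - \left(\left(b + a{\left(-22 \right)}\right) + \left(-10 + 15 \left(-5\right)\right)\right) = 4380 - \left(\left(\frac{77}{1445} - 6\right) + \left(-10 + 15 \left(-5\right)\right)\right) = 4380 - \left(- \frac{8593}{1445} - 85\right) = 4380 - - \frac{131418}{1445} = 4380 + \frac{131418}{1445} = \frac{6460518}{1445}$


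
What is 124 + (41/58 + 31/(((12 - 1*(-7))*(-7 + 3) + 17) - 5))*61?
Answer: 255337/1856 ≈ 137.57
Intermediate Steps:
124 + (41/58 + 31/(((12 - 1*(-7))*(-7 + 3) + 17) - 5))*61 = 124 + (41*(1/58) + 31/(((12 + 7)*(-4) + 17) - 5))*61 = 124 + (41/58 + 31/((19*(-4) + 17) - 5))*61 = 124 + (41/58 + 31/((-76 + 17) - 5))*61 = 124 + (41/58 + 31/(-59 - 5))*61 = 124 + (41/58 + 31/(-64))*61 = 124 + (41/58 + 31*(-1/64))*61 = 124 + (41/58 - 31/64)*61 = 124 + (413/1856)*61 = 124 + 25193/1856 = 255337/1856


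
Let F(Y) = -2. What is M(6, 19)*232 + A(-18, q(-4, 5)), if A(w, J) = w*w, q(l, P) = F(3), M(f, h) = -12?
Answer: -2460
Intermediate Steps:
q(l, P) = -2
A(w, J) = w**2
M(6, 19)*232 + A(-18, q(-4, 5)) = -12*232 + (-18)**2 = -2784 + 324 = -2460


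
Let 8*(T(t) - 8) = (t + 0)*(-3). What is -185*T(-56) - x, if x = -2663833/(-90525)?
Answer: -488330458/90525 ≈ -5394.4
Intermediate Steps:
x = 2663833/90525 (x = -2663833*(-1/90525) = 2663833/90525 ≈ 29.426)
T(t) = 8 - 3*t/8 (T(t) = 8 + ((t + 0)*(-3))/8 = 8 + (t*(-3))/8 = 8 + (-3*t)/8 = 8 - 3*t/8)
-185*T(-56) - x = -185*(8 - 3/8*(-56)) - 1*2663833/90525 = -185*(8 + 21) - 2663833/90525 = -185*29 - 2663833/90525 = -5365 - 2663833/90525 = -488330458/90525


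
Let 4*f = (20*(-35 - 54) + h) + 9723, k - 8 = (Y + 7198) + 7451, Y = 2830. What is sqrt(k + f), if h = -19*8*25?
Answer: sqrt(74091)/2 ≈ 136.10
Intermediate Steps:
h = -3800 (h = -152*25 = -3800)
k = 17487 (k = 8 + ((2830 + 7198) + 7451) = 8 + (10028 + 7451) = 8 + 17479 = 17487)
f = 4143/4 (f = ((20*(-35 - 54) - 3800) + 9723)/4 = ((20*(-89) - 3800) + 9723)/4 = ((-1780 - 3800) + 9723)/4 = (-5580 + 9723)/4 = (1/4)*4143 = 4143/4 ≈ 1035.8)
sqrt(k + f) = sqrt(17487 + 4143/4) = sqrt(74091/4) = sqrt(74091)/2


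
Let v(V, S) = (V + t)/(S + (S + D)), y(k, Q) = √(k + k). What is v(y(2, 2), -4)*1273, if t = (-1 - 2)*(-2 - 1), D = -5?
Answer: -14003/13 ≈ -1077.2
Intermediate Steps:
t = 9 (t = -3*(-3) = 9)
y(k, Q) = √2*√k (y(k, Q) = √(2*k) = √2*√k)
v(V, S) = (9 + V)/(-5 + 2*S) (v(V, S) = (V + 9)/(S + (S - 5)) = (9 + V)/(S + (-5 + S)) = (9 + V)/(-5 + 2*S))
v(y(2, 2), -4)*1273 = ((9 + √2*√2)/(-5 + 2*(-4)))*1273 = ((9 + 2)/(-5 - 8))*1273 = (11/(-13))*1273 = -1/13*11*1273 = -11/13*1273 = -14003/13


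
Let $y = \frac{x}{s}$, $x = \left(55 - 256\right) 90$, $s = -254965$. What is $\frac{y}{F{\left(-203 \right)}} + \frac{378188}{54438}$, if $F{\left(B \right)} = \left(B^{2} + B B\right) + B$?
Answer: $\frac{9787108612912}{1408798144005} \approx 6.9471$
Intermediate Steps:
$x = -18090$ ($x = \left(-201\right) 90 = -18090$)
$F{\left(B \right)} = B + 2 B^{2}$ ($F{\left(B \right)} = \left(B^{2} + B^{2}\right) + B = 2 B^{2} + B = B + 2 B^{2}$)
$y = \frac{3618}{50993}$ ($y = - \frac{18090}{-254965} = \left(-18090\right) \left(- \frac{1}{254965}\right) = \frac{3618}{50993} \approx 0.070951$)
$\frac{y}{F{\left(-203 \right)}} + \frac{378188}{54438} = \frac{3618}{50993 \left(- 203 \left(1 + 2 \left(-203\right)\right)\right)} + \frac{378188}{54438} = \frac{3618}{50993 \left(- 203 \left(1 - 406\right)\right)} + 378188 \cdot \frac{1}{54438} = \frac{3618}{50993 \left(\left(-203\right) \left(-405\right)\right)} + \frac{189094}{27219} = \frac{3618}{50993 \cdot 82215} + \frac{189094}{27219} = \frac{3618}{50993} \cdot \frac{1}{82215} + \frac{189094}{27219} = \frac{134}{155273685} + \frac{189094}{27219} = \frac{9787108612912}{1408798144005}$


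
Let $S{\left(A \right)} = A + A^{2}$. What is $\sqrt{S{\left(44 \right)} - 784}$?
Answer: $2 \sqrt{299} \approx 34.583$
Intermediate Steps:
$\sqrt{S{\left(44 \right)} - 784} = \sqrt{44 \left(1 + 44\right) - 784} = \sqrt{44 \cdot 45 - 784} = \sqrt{1980 - 784} = \sqrt{1196} = 2 \sqrt{299}$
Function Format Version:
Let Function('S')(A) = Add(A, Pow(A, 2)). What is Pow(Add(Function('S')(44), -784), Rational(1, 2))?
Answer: Mul(2, Pow(299, Rational(1, 2))) ≈ 34.583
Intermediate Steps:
Pow(Add(Function('S')(44), -784), Rational(1, 2)) = Pow(Add(Mul(44, Add(1, 44)), -784), Rational(1, 2)) = Pow(Add(Mul(44, 45), -784), Rational(1, 2)) = Pow(Add(1980, -784), Rational(1, 2)) = Pow(1196, Rational(1, 2)) = Mul(2, Pow(299, Rational(1, 2)))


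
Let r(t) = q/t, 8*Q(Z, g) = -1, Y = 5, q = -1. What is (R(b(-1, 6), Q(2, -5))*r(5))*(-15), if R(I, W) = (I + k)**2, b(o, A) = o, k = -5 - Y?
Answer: 363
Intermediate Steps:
k = -10 (k = -5 - 1*5 = -5 - 5 = -10)
Q(Z, g) = -1/8 (Q(Z, g) = (1/8)*(-1) = -1/8)
R(I, W) = (-10 + I)**2 (R(I, W) = (I - 10)**2 = (-10 + I)**2)
r(t) = -1/t
(R(b(-1, 6), Q(2, -5))*r(5))*(-15) = ((-10 - 1)**2*(-1/5))*(-15) = ((-11)**2*(-1*1/5))*(-15) = (121*(-1/5))*(-15) = -121/5*(-15) = 363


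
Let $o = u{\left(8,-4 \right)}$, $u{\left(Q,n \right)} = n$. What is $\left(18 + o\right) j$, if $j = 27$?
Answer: $378$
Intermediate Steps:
$o = -4$
$\left(18 + o\right) j = \left(18 - 4\right) 27 = 14 \cdot 27 = 378$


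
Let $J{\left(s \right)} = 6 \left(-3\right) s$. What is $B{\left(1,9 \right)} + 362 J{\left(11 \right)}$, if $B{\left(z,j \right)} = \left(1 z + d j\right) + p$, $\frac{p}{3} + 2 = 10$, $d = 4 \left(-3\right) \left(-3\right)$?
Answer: $-71327$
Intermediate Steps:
$d = 36$ ($d = \left(-12\right) \left(-3\right) = 36$)
$p = 24$ ($p = -6 + 3 \cdot 10 = -6 + 30 = 24$)
$J{\left(s \right)} = - 18 s$
$B{\left(z,j \right)} = 24 + z + 36 j$ ($B{\left(z,j \right)} = \left(1 z + 36 j\right) + 24 = \left(z + 36 j\right) + 24 = 24 + z + 36 j$)
$B{\left(1,9 \right)} + 362 J{\left(11 \right)} = \left(24 + 1 + 36 \cdot 9\right) + 362 \left(\left(-18\right) 11\right) = \left(24 + 1 + 324\right) + 362 \left(-198\right) = 349 - 71676 = -71327$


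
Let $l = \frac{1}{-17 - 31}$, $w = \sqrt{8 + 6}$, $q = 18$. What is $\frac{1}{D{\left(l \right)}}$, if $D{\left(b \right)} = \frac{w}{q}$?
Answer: $\frac{9 \sqrt{14}}{7} \approx 4.8107$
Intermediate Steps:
$w = \sqrt{14} \approx 3.7417$
$l = - \frac{1}{48}$ ($l = \frac{1}{-48} = - \frac{1}{48} \approx -0.020833$)
$D{\left(b \right)} = \frac{\sqrt{14}}{18}$
$\frac{1}{D{\left(l \right)}} = \frac{1}{\frac{1}{18} \sqrt{14}} = \frac{9 \sqrt{14}}{7}$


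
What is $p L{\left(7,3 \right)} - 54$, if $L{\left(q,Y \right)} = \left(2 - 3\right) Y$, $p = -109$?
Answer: $273$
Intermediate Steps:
$L{\left(q,Y \right)} = - Y$
$p L{\left(7,3 \right)} - 54 = - 109 \left(\left(-1\right) 3\right) - 54 = \left(-109\right) \left(-3\right) - 54 = 327 - 54 = 273$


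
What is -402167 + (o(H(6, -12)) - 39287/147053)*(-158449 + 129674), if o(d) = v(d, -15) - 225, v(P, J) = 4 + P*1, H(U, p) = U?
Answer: 851752385699/147053 ≈ 5.7921e+6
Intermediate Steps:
v(P, J) = 4 + P
o(d) = -221 + d (o(d) = (4 + d) - 225 = -221 + d)
-402167 + (o(H(6, -12)) - 39287/147053)*(-158449 + 129674) = -402167 + ((-221 + 6) - 39287/147053)*(-158449 + 129674) = -402167 + (-215 - 39287*1/147053)*(-28775) = -402167 + (-215 - 39287/147053)*(-28775) = -402167 - 31655682/147053*(-28775) = -402167 + 910892249550/147053 = 851752385699/147053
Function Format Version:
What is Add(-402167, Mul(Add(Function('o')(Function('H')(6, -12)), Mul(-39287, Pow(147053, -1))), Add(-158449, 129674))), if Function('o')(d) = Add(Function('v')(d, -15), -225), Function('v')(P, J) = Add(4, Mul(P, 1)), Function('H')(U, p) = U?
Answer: Rational(851752385699, 147053) ≈ 5.7921e+6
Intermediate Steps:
Function('v')(P, J) = Add(4, P)
Function('o')(d) = Add(-221, d) (Function('o')(d) = Add(Add(4, d), -225) = Add(-221, d))
Add(-402167, Mul(Add(Function('o')(Function('H')(6, -12)), Mul(-39287, Pow(147053, -1))), Add(-158449, 129674))) = Add(-402167, Mul(Add(Add(-221, 6), Mul(-39287, Pow(147053, -1))), Add(-158449, 129674))) = Add(-402167, Mul(Add(-215, Mul(-39287, Rational(1, 147053))), -28775)) = Add(-402167, Mul(Add(-215, Rational(-39287, 147053)), -28775)) = Add(-402167, Mul(Rational(-31655682, 147053), -28775)) = Add(-402167, Rational(910892249550, 147053)) = Rational(851752385699, 147053)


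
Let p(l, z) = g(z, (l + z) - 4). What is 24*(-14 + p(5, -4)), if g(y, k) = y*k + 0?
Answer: -48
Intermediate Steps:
g(y, k) = k*y (g(y, k) = k*y + 0 = k*y)
p(l, z) = z*(-4 + l + z) (p(l, z) = ((l + z) - 4)*z = (-4 + l + z)*z = z*(-4 + l + z))
24*(-14 + p(5, -4)) = 24*(-14 - 4*(-4 + 5 - 4)) = 24*(-14 - 4*(-3)) = 24*(-14 + 12) = 24*(-2) = -48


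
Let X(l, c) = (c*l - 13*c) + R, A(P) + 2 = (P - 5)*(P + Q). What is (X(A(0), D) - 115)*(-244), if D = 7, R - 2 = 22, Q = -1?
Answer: 39284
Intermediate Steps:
R = 24 (R = 2 + 22 = 24)
A(P) = -2 + (-1 + P)*(-5 + P) (A(P) = -2 + (P - 5)*(P - 1) = -2 + (-5 + P)*(-1 + P) = -2 + (-1 + P)*(-5 + P))
X(l, c) = 24 - 13*c + c*l (X(l, c) = (c*l - 13*c) + 24 = (-13*c + c*l) + 24 = 24 - 13*c + c*l)
(X(A(0), D) - 115)*(-244) = ((24 - 13*7 + 7*(3 + 0**2 - 6*0)) - 115)*(-244) = ((24 - 91 + 7*(3 + 0 + 0)) - 115)*(-244) = ((24 - 91 + 7*3) - 115)*(-244) = ((24 - 91 + 21) - 115)*(-244) = (-46 - 115)*(-244) = -161*(-244) = 39284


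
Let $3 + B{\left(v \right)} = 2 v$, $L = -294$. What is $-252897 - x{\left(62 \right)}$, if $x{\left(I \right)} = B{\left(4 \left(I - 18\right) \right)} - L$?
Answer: $-253540$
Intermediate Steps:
$B{\left(v \right)} = -3 + 2 v$
$x{\left(I \right)} = 147 + 8 I$ ($x{\left(I \right)} = \left(-3 + 2 \cdot 4 \left(I - 18\right)\right) - -294 = \left(-3 + 2 \cdot 4 \left(-18 + I\right)\right) + 294 = \left(-3 + 2 \left(-72 + 4 I\right)\right) + 294 = \left(-3 + \left(-144 + 8 I\right)\right) + 294 = \left(-147 + 8 I\right) + 294 = 147 + 8 I$)
$-252897 - x{\left(62 \right)} = -252897 - \left(147 + 8 \cdot 62\right) = -252897 - \left(147 + 496\right) = -252897 - 643 = -253540$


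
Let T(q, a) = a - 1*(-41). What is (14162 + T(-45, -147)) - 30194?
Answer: -16138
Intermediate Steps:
T(q, a) = 41 + a (T(q, a) = a + 41 = 41 + a)
(14162 + T(-45, -147)) - 30194 = (14162 + (41 - 147)) - 30194 = (14162 - 106) - 30194 = 14056 - 30194 = -16138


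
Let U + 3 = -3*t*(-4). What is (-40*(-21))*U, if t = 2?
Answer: 17640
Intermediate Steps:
U = 21 (U = -3 - 3*2*(-4) = -3 - 6*(-4) = -3 + 24 = 21)
(-40*(-21))*U = -40*(-21)*21 = 840*21 = 17640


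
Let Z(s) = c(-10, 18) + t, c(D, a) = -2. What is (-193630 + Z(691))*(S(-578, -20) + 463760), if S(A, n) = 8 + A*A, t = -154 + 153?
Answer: -154490476316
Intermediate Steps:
t = -1
S(A, n) = 8 + A²
Z(s) = -3 (Z(s) = -2 - 1 = -3)
(-193630 + Z(691))*(S(-578, -20) + 463760) = (-193630 - 3)*((8 + (-578)²) + 463760) = -193633*((8 + 334084) + 463760) = -193633*(334092 + 463760) = -193633*797852 = -154490476316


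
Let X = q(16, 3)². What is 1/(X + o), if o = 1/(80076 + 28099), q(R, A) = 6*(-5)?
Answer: 108175/97357501 ≈ 0.0011111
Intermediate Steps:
q(R, A) = -30
o = 1/108175 ≈ 9.2443e-6
X = 900 (X = (-30)² = 900)
1/(X + o) = 1/(900 + 1/108175) = 1/(97357501/108175) = 108175/97357501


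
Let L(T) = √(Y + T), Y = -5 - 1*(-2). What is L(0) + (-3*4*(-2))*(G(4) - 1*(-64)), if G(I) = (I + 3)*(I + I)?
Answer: 2880 + I*√3 ≈ 2880.0 + 1.732*I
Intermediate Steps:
Y = -3 (Y = -5 + 2 = -3)
G(I) = 2*I*(3 + I) (G(I) = (3 + I)*(2*I) = 2*I*(3 + I))
L(T) = √(-3 + T)
L(0) + (-3*4*(-2))*(G(4) - 1*(-64)) = √(-3 + 0) + (-3*4*(-2))*(2*4*(3 + 4) - 1*(-64)) = √(-3) + (-12*(-2))*(2*4*7 + 64) = I*√3 + 24*(56 + 64) = I*√3 + 24*120 = I*√3 + 2880 = 2880 + I*√3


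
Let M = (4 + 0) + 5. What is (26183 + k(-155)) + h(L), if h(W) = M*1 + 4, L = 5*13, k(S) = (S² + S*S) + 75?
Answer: 74321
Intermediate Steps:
k(S) = 75 + 2*S² (k(S) = (S² + S²) + 75 = 2*S² + 75 = 75 + 2*S²)
M = 9 (M = 4 + 5 = 9)
L = 65
h(W) = 13 (h(W) = 9*1 + 4 = 9 + 4 = 13)
(26183 + k(-155)) + h(L) = (26183 + (75 + 2*(-155)²)) + 13 = (26183 + (75 + 2*24025)) + 13 = (26183 + (75 + 48050)) + 13 = (26183 + 48125) + 13 = 74308 + 13 = 74321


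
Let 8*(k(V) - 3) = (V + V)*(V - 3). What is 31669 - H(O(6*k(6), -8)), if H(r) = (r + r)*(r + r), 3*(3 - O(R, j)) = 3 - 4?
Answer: 284621/9 ≈ 31625.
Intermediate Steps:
k(V) = 3 + V*(-3 + V)/4 (k(V) = 3 + ((V + V)*(V - 3))/8 = 3 + ((2*V)*(-3 + V))/8 = 3 + (2*V*(-3 + V))/8 = 3 + V*(-3 + V)/4)
O(R, j) = 10/3 (O(R, j) = 3 - (3 - 4)/3 = 3 - ⅓*(-1) = 3 + ⅓ = 10/3)
H(r) = 4*r² (H(r) = (2*r)*(2*r) = 4*r²)
31669 - H(O(6*k(6), -8)) = 31669 - 4*(10/3)² = 31669 - 4*100/9 = 31669 - 1*400/9 = 31669 - 400/9 = 284621/9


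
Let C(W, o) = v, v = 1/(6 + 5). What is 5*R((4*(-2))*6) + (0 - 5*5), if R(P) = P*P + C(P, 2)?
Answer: 126450/11 ≈ 11495.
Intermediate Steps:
v = 1/11 ≈ 0.090909
C(W, o) = 1/11
R(P) = 1/11 + P² (R(P) = P*P + 1/11 = P² + 1/11 = 1/11 + P²)
5*R((4*(-2))*6) + (0 - 5*5) = 5*(1/11 + ((4*(-2))*6)²) + (0 - 5*5) = 5*(1/11 + (-8*6)²) + (0 - 25) = 5*(1/11 + (-48)²) - 25 = 5*(1/11 + 2304) - 25 = 5*(25345/11) - 25 = 126725/11 - 25 = 126450/11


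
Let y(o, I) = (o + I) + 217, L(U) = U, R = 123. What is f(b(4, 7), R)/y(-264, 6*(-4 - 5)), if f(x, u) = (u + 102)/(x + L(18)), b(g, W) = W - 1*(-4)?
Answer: -225/2929 ≈ -0.076818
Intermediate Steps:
b(g, W) = 4 + W (b(g, W) = W + 4 = 4 + W)
f(x, u) = (102 + u)/(18 + x) (f(x, u) = (u + 102)/(x + 18) = (102 + u)/(18 + x))
y(o, I) = 217 + I + o (y(o, I) = (I + o) + 217 = 217 + I + o)
f(b(4, 7), R)/y(-264, 6*(-4 - 5)) = ((102 + 123)/(18 + (4 + 7)))/(217 + 6*(-4 - 5) - 264) = (225/(18 + 11))/(217 + 6*(-9) - 264) = (225/29)/(217 - 54 - 264) = ((1/29)*225)/(-101) = (225/29)*(-1/101) = -225/2929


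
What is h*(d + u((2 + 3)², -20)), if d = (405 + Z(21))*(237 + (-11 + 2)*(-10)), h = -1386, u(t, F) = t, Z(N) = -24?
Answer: -172712232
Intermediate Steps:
d = 124587 (d = (405 - 24)*(237 + (-11 + 2)*(-10)) = 381*(237 - 9*(-10)) = 381*(237 + 90) = 381*327 = 124587)
h*(d + u((2 + 3)², -20)) = -1386*(124587 + (2 + 3)²) = -1386*(124587 + 5²) = -1386*(124587 + 25) = -1386*124612 = -172712232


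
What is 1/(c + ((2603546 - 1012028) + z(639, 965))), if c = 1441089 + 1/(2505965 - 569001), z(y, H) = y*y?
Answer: 1936964/6664953662593 ≈ 2.9062e-7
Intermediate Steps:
z(y, H) = y**2
c = 2791337513797/1936964 (c = 1441089 + 1/1936964 = 2791337513797/1936964 ≈ 1.4411e+6)
1/(c + ((2603546 - 1012028) + z(639, 965))) = 1/(2791337513797/1936964 + ((2603546 - 1012028) + 639**2)) = 1/(2791337513797/1936964 + (1591518 + 408321)) = 1/(2791337513797/1936964 + 1999839) = 1/(6664953662593/1936964) = 1936964/6664953662593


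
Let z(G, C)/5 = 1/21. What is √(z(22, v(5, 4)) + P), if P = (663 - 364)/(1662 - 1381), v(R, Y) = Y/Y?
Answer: 2*√11335821/5901 ≈ 1.1411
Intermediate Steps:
v(R, Y) = 1
z(G, C) = 5/21 (z(G, C) = 5*(1/21) = 5/21)
P = 299/281 ≈ 1.0641
√(z(22, v(5, 4)) + P) = √(5/21 + 299/281) = √(7684/5901) = 2*√11335821/5901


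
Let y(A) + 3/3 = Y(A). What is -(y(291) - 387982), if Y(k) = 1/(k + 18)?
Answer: 119886746/309 ≈ 3.8798e+5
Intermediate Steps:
Y(k) = 1/(18 + k)
y(A) = -1 + 1/(18 + A)
-(y(291) - 387982) = -((-17 - 1*291)/(18 + 291) - 387982) = -((-17 - 291)/309 - 387982) = -((1/309)*(-308) - 387982) = -(-308/309 - 387982) = -1*(-119886746/309) = 119886746/309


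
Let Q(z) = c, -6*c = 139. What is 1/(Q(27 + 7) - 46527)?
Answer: -6/279301 ≈ -2.1482e-5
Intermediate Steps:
c = -139/6 (c = -1/6*139 = -139/6 ≈ -23.167)
Q(z) = -139/6
1/(Q(27 + 7) - 46527) = 1/(-139/6 - 46527) = 1/(-279301/6) = -6/279301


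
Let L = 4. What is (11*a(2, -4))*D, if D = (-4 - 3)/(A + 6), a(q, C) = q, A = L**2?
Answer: -7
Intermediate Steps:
A = 16 (A = 4**2 = 16)
D = -7/22 (D = (-4 - 3)/(16 + 6) = -7/22 ≈ -0.31818)
(11*a(2, -4))*D = (11*2)*(-7/22) = 22*(-7/22) = -7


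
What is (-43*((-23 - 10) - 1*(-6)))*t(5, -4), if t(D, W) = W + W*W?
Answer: 13932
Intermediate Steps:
t(D, W) = W + W²
(-43*((-23 - 10) - 1*(-6)))*t(5, -4) = (-43*((-23 - 10) - 1*(-6)))*(-4*(1 - 4)) = (-43*(-33 + 6))*(-4*(-3)) = -43*(-27)*12 = 1161*12 = 13932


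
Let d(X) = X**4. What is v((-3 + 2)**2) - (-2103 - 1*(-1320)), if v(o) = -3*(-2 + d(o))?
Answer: 786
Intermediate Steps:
v(o) = 6 - 3*o**4 (v(o) = -3*(-2 + o**4) = 6 - 3*o**4)
v((-3 + 2)**2) - (-2103 - 1*(-1320)) = (6 - 3*(-3 + 2)**8) - (-2103 - 1*(-1320)) = (6 - 3*((-1)**2)**4) - (-2103 + 1320) = (6 - 3*1**4) - 1*(-783) = (6 - 3*1) + 783 = (6 - 3) + 783 = 3 + 783 = 786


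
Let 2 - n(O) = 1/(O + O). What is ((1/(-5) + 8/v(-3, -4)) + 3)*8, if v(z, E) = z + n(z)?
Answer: -272/5 ≈ -54.400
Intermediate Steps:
n(O) = 2 - 1/(2*O) (n(O) = 2 - 1/(O + O) = 2 - 1/(2*O))
v(z, E) = 2 + z - 1/(2*z) (v(z, E) = z + (2 - 1/(2*z)) = 2 + z - 1/(2*z))
((1/(-5) + 8/v(-3, -4)) + 3)*8 = ((1/(-5) + 8/(2 - 3 - 1/2/(-3))) + 3)*8 = ((1*(-1/5) + 8/(2 - 3 - 1/2*(-1/3))) + 3)*8 = ((-1/5 + 8/(2 - 3 + 1/6)) + 3)*8 = ((-1/5 + 8/(-5/6)) + 3)*8 = ((-1/5 + 8*(-6/5)) + 3)*8 = ((-1/5 - 48/5) + 3)*8 = (-49/5 + 3)*8 = -34/5*8 = -272/5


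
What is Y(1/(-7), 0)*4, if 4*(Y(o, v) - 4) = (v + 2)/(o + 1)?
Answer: 55/3 ≈ 18.333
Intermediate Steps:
Y(o, v) = 4 + (2 + v)/(4*(1 + o)) (Y(o, v) = 4 + ((v + 2)/(o + 1))/4 = 4 + ((2 + v)/(1 + o))/4 = 4 + (2 + v)/(4*(1 + o)))
Y(1/(-7), 0)*4 = ((18 + 0 + 16/(-7))/(4*(1 + 1/(-7))))*4 = ((18 + 0 + 16*(-1/7))/(4*(1 - 1/7)))*4 = ((18 + 0 - 16/7)/(4*(6/7)))*4 = ((1/4)*(7/6)*(110/7))*4 = (55/12)*4 = 55/3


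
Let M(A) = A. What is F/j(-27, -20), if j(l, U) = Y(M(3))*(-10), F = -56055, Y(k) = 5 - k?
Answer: 11211/4 ≈ 2802.8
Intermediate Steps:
j(l, U) = -20 (j(l, U) = (5 - 1*3)*(-10) = (5 - 3)*(-10) = 2*(-10) = -20)
F/j(-27, -20) = -56055/(-20) = -56055*(-1/20) = 11211/4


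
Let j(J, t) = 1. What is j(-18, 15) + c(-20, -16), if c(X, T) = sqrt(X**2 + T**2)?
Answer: 1 + 4*sqrt(41) ≈ 26.612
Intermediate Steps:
c(X, T) = sqrt(T**2 + X**2)
j(-18, 15) + c(-20, -16) = 1 + sqrt((-16)**2 + (-20)**2) = 1 + sqrt(256 + 400) = 1 + sqrt(656) = 1 + 4*sqrt(41)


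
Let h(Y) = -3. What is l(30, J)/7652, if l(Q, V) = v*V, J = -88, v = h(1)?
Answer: 66/1913 ≈ 0.034501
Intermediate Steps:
v = -3
l(Q, V) = -3*V
l(30, J)/7652 = -3*(-88)/7652 = 264*(1/7652) = 66/1913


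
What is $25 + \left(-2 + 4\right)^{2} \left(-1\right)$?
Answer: $21$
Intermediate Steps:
$25 + \left(-2 + 4\right)^{2} \left(-1\right) = 25 + 2^{2} \left(-1\right) = 25 + 4 \left(-1\right) = 25 - 4 = 21$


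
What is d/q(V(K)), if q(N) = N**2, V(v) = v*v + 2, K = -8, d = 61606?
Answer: 30803/2178 ≈ 14.143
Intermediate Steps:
V(v) = 2 + v**2 (V(v) = v**2 + 2 = 2 + v**2)
d/q(V(K)) = 61606/((2 + (-8)**2)**2) = 61606/((2 + 64)**2) = 61606/(66**2) = 61606/4356 = 61606*(1/4356) = 30803/2178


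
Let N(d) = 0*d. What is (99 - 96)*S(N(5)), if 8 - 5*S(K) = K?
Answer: 24/5 ≈ 4.8000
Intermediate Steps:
N(d) = 0
S(K) = 8/5 - K/5
(99 - 96)*S(N(5)) = (99 - 96)*(8/5 - ⅕*0) = 3*(8/5 + 0) = 3*(8/5) = 24/5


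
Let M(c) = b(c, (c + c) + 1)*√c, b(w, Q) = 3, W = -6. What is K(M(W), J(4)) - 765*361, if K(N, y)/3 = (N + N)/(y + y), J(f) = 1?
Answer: -276165 + 9*I*√6 ≈ -2.7617e+5 + 22.045*I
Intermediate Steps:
M(c) = 3*√c
K(N, y) = 3*N/y (K(N, y) = 3*((N + N)/(y + y)) = 3*((2*N)/((2*y))) = 3*((2*N)*(1/(2*y))) = 3*(N/y) = 3*N/y)
K(M(W), J(4)) - 765*361 = 3*(3*√(-6))/1 - 765*361 = 3*(3*(I*√6))*1 - 276165 = 3*(3*I*√6)*1 - 276165 = 9*I*√6 - 276165 = -276165 + 9*I*√6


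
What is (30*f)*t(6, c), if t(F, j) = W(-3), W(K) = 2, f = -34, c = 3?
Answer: -2040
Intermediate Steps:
t(F, j) = 2
(30*f)*t(6, c) = (30*(-34))*2 = -1020*2 = -2040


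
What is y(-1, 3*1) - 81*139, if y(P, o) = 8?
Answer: -11251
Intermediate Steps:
y(-1, 3*1) - 81*139 = 8 - 81*139 = 8 - 11259 = -11251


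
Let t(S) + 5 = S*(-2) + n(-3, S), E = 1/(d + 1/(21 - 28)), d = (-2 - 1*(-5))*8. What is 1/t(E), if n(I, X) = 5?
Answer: -167/14 ≈ -11.929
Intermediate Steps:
d = 24 (d = (-2 + 5)*8 = 3*8 = 24)
E = 7/167 (E = 1/(24 + 1/(21 - 28)) = 1/(24 + 1/(-7)) = 1/(24 - 1/7) = 1/(167/7) = 7/167 ≈ 0.041916)
t(S) = -2*S (t(S) = -5 + (S*(-2) + 5) = -5 + (-2*S + 5) = -5 + (5 - 2*S) = -2*S)
1/t(E) = 1/(-2*7/167) = 1/(-14/167) = -167/14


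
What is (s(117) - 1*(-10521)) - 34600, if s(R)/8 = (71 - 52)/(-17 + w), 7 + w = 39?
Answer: -361033/15 ≈ -24069.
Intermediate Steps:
w = 32 (w = -7 + 39 = 32)
s(R) = 152/15 (s(R) = 8*((71 - 52)/(-17 + 32)) = 8*(19/15) = 152/15)
(s(117) - 1*(-10521)) - 34600 = (152/15 - 1*(-10521)) - 34600 = (152/15 + 10521) - 34600 = 157967/15 - 34600 = -361033/15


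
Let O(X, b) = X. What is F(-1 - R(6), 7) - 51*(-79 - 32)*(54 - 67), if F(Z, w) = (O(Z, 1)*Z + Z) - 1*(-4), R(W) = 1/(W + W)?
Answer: -10596803/144 ≈ -73589.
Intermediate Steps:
R(W) = 1/(2*W)
F(Z, w) = 4 + Z + Z² (F(Z, w) = (Z*Z + Z) - 1*(-4) = (Z² + Z) + 4 = (Z + Z²) + 4 = 4 + Z + Z²)
F(-1 - R(6), 7) - 51*(-79 - 32)*(54 - 67) = (4 + (-1 - 1/(2*6)) + (-1 - 1/(2*6))²) - 51*(-79 - 32)*(54 - 67) = (4 + (-1 - 1/(2*6)) + (-1 - 1/(2*6))²) - (-5661)*(-13) = (4 + (-1 - 1*1/12) + (-1 - 1*1/12)²) - 51*1443 = (4 + (-1 - 1/12) + (-1 - 1/12)²) - 73593 = (4 - 13/12 + (-13/12)²) - 73593 = (4 - 13/12 + 169/144) - 73593 = 589/144 - 73593 = -10596803/144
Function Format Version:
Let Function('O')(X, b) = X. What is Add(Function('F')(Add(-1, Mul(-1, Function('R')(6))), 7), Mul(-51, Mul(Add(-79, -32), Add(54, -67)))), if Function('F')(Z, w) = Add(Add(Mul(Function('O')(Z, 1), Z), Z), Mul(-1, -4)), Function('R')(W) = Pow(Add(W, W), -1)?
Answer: Rational(-10596803, 144) ≈ -73589.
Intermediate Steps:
Function('R')(W) = Mul(Rational(1, 2), Pow(W, -1)) (Function('R')(W) = Pow(Mul(2, W), -1) = Mul(Rational(1, 2), Pow(W, -1)))
Function('F')(Z, w) = Add(4, Z, Pow(Z, 2)) (Function('F')(Z, w) = Add(Add(Mul(Z, Z), Z), Mul(-1, -4)) = Add(Add(Pow(Z, 2), Z), 4) = Add(Add(Z, Pow(Z, 2)), 4) = Add(4, Z, Pow(Z, 2)))
Add(Function('F')(Add(-1, Mul(-1, Function('R')(6))), 7), Mul(-51, Mul(Add(-79, -32), Add(54, -67)))) = Add(Add(4, Add(-1, Mul(-1, Mul(Rational(1, 2), Pow(6, -1)))), Pow(Add(-1, Mul(-1, Mul(Rational(1, 2), Pow(6, -1)))), 2)), Mul(-51, Mul(Add(-79, -32), Add(54, -67)))) = Add(Add(4, Add(-1, Mul(-1, Mul(Rational(1, 2), Rational(1, 6)))), Pow(Add(-1, Mul(-1, Mul(Rational(1, 2), Rational(1, 6)))), 2)), Mul(-51, Mul(-111, -13))) = Add(Add(4, Add(-1, Mul(-1, Rational(1, 12))), Pow(Add(-1, Mul(-1, Rational(1, 12))), 2)), Mul(-51, 1443)) = Add(Add(4, Add(-1, Rational(-1, 12)), Pow(Add(-1, Rational(-1, 12)), 2)), -73593) = Add(Add(4, Rational(-13, 12), Pow(Rational(-13, 12), 2)), -73593) = Add(Add(4, Rational(-13, 12), Rational(169, 144)), -73593) = Add(Rational(589, 144), -73593) = Rational(-10596803, 144)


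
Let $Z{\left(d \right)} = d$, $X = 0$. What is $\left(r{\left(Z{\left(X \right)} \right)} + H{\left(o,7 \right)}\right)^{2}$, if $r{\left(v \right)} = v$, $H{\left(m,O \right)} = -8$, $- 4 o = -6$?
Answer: $64$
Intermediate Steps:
$o = \frac{3}{2}$ ($o = \left(- \frac{1}{4}\right) \left(-6\right) = \frac{3}{2} \approx 1.5$)
$\left(r{\left(Z{\left(X \right)} \right)} + H{\left(o,7 \right)}\right)^{2} = \left(0 - 8\right)^{2} = \left(-8\right)^{2} = 64$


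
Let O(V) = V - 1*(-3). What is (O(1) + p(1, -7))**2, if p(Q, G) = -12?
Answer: 64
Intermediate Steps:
O(V) = 3 + V (O(V) = V + 3 = 3 + V)
(O(1) + p(1, -7))**2 = ((3 + 1) - 12)**2 = (4 - 12)**2 = (-8)**2 = 64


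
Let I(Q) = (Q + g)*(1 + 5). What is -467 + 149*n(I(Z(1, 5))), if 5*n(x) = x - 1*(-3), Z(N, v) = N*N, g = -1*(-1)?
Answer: -20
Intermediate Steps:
g = 1
Z(N, v) = N**2
I(Q) = 6 + 6*Q (I(Q) = (Q + 1)*(1 + 5) = (1 + Q)*6 = 6 + 6*Q)
n(x) = 3/5 + x/5 (n(x) = (x - 1*(-3))/5 = (x + 3)/5 = (3 + x)/5 = 3/5 + x/5)
-467 + 149*n(I(Z(1, 5))) = -467 + 149*(3/5 + (6 + 6*1**2)/5) = -467 + 149*(3/5 + (6 + 6*1)/5) = -467 + 149*(3/5 + (6 + 6)/5) = -467 + 149*(3/5 + (1/5)*12) = -467 + 149*(3/5 + 12/5) = -467 + 149*3 = -467 + 447 = -20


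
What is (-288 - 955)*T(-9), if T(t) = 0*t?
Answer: 0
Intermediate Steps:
T(t) = 0
(-288 - 955)*T(-9) = (-288 - 955)*0 = -1243*0 = 0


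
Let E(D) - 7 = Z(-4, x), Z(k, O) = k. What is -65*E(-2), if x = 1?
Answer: -195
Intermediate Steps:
E(D) = 3 (E(D) = 7 - 4 = 3)
-65*E(-2) = -65*3 = -195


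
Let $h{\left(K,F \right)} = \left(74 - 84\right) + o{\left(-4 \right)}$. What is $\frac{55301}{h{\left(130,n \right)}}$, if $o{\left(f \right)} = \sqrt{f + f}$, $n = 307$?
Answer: $- \frac{276505}{54} - \frac{55301 i \sqrt{2}}{54} \approx -5120.5 - 1448.3 i$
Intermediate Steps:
$o{\left(f \right)} = \sqrt{2} \sqrt{f}$ ($o{\left(f \right)} = \sqrt{2 f} = \sqrt{2} \sqrt{f}$)
$h{\left(K,F \right)} = -10 + 2 i \sqrt{2}$ ($h{\left(K,F \right)} = \left(74 - 84\right) + \sqrt{2} \sqrt{-4} = -10 + \sqrt{2} \cdot 2 i = -10 + 2 i \sqrt{2}$)
$\frac{55301}{h{\left(130,n \right)}} = \frac{55301}{-10 + 2 i \sqrt{2}}$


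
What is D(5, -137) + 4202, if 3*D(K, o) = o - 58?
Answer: 4137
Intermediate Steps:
D(K, o) = -58/3 + o/3 (D(K, o) = (o - 58)/3 = (-58 + o)/3 = -58/3 + o/3)
D(5, -137) + 4202 = (-58/3 + (⅓)*(-137)) + 4202 = (-58/3 - 137/3) + 4202 = -65 + 4202 = 4137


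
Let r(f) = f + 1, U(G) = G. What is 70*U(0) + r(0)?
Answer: 1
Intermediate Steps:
r(f) = 1 + f
70*U(0) + r(0) = 70*0 + (1 + 0) = 0 + 1 = 1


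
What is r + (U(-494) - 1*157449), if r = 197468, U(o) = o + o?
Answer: 39031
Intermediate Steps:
U(o) = 2*o
r + (U(-494) - 1*157449) = 197468 + (2*(-494) - 1*157449) = 197468 + (-988 - 157449) = 197468 - 158437 = 39031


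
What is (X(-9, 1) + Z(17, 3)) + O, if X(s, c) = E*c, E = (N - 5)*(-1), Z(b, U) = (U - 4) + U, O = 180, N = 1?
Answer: 186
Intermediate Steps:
Z(b, U) = -4 + 2*U (Z(b, U) = (-4 + U) + U = -4 + 2*U)
E = 4 (E = (1 - 5)*(-1) = -4*(-1) = 4)
X(s, c) = 4*c
(X(-9, 1) + Z(17, 3)) + O = (4*1 + (-4 + 2*3)) + 180 = (4 + (-4 + 6)) + 180 = (4 + 2) + 180 = 6 + 180 = 186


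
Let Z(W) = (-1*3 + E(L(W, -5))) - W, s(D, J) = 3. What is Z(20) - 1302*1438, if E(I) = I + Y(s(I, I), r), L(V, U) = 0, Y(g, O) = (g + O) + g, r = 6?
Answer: -1872287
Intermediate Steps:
Y(g, O) = O + 2*g (Y(g, O) = (O + g) + g = O + 2*g)
E(I) = 12 + I (E(I) = I + (6 + 2*3) = I + (6 + 6) = I + 12 = 12 + I)
Z(W) = 9 - W (Z(W) = (-1*3 + (12 + 0)) - W = (-3 + 12) - W = 9 - W)
Z(20) - 1302*1438 = (9 - 1*20) - 1302*1438 = (9 - 20) - 1872276 = -11 - 1872276 = -1872287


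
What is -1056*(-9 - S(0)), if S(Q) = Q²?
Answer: 9504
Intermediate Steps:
-1056*(-9 - S(0)) = -1056*(-9 - 1*0²) = -1056*(-9 - 1*0) = -1056*(-9 + 0) = -1056*(-9) = 9504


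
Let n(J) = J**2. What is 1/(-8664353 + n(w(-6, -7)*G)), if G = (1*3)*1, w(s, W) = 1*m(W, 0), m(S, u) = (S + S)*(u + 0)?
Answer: -1/8664353 ≈ -1.1542e-7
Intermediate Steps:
m(S, u) = 2*S*u (m(S, u) = (2*S)*u = 2*S*u)
w(s, W) = 0 (w(s, W) = 1*(2*W*0) = 1*0 = 0)
G = 3 (G = 3*1 = 3)
1/(-8664353 + n(w(-6, -7)*G)) = 1/(-8664353 + (0*3)**2) = 1/(-8664353 + 0**2) = 1/(-8664353 + 0) = 1/(-8664353) = -1/8664353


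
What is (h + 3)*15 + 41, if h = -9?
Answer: -49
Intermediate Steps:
(h + 3)*15 + 41 = (-9 + 3)*15 + 41 = -6*15 + 41 = -90 + 41 = -49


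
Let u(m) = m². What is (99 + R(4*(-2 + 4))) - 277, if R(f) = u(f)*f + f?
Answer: 342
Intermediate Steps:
R(f) = f + f³ (R(f) = f²*f + f = f³ + f = f + f³)
(99 + R(4*(-2 + 4))) - 277 = (99 + (4*(-2 + 4) + (4*(-2 + 4))³)) - 277 = (99 + (4*2 + (4*2)³)) - 277 = (99 + (8 + 8³)) - 277 = (99 + (8 + 512)) - 277 = (99 + 520) - 277 = 619 - 277 = 342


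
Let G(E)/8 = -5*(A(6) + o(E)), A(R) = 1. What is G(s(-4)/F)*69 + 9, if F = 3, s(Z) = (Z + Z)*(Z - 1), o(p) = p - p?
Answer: -2751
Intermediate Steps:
o(p) = 0
s(Z) = 2*Z*(-1 + Z) (s(Z) = (2*Z)*(-1 + Z) = 2*Z*(-1 + Z))
G(E) = -40 (G(E) = 8*(-5*(1 + 0)) = 8*(-5*1) = 8*(-5) = -40)
G(s(-4)/F)*69 + 9 = -40*69 + 9 = -2760 + 9 = -2751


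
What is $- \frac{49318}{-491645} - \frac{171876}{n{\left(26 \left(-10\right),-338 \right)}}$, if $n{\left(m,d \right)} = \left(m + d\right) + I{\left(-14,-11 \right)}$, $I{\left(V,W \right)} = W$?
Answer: $\frac{4025333842}{14257705} \approx 282.33$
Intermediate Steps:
$n{\left(m,d \right)} = -11 + d + m$ ($n{\left(m,d \right)} = \left(m + d\right) - 11 = \left(d + m\right) - 11 = -11 + d + m$)
$- \frac{49318}{-491645} - \frac{171876}{n{\left(26 \left(-10\right),-338 \right)}} = - \frac{49318}{-491645} - \frac{171876}{-11 - 338 + 26 \left(-10\right)} = \left(-49318\right) \left(- \frac{1}{491645}\right) - \frac{171876}{-11 - 338 - 260} = \frac{49318}{491645} - \frac{171876}{-609} = \frac{49318}{491645} - - \frac{57292}{203} = \frac{49318}{491645} + \frac{57292}{203} = \frac{4025333842}{14257705}$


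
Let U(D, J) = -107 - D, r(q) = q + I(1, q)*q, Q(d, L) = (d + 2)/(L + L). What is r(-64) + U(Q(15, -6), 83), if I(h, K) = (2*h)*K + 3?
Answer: 93965/12 ≈ 7830.4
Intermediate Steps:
I(h, K) = 3 + 2*K*h (I(h, K) = 2*K*h + 3 = 3 + 2*K*h)
Q(d, L) = (2 + d)/(2*L) (Q(d, L) = (2 + d)/((2*L)) = (2 + d)*(1/(2*L)) = (2 + d)/(2*L))
r(q) = q + q*(3 + 2*q) (r(q) = q + (3 + 2*q*1)*q = q + (3 + 2*q)*q = q + q*(3 + 2*q))
r(-64) + U(Q(15, -6), 83) = 2*(-64)*(2 - 64) + (-107 - (2 + 15)/(2*(-6))) = 2*(-64)*(-62) + (-107 - (-1)*17/(2*6)) = 7936 + (-107 - 1*(-17/12)) = 7936 + (-107 + 17/12) = 7936 - 1267/12 = 93965/12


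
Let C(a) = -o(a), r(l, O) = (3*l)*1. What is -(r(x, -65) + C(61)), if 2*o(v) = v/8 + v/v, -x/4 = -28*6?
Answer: -32187/16 ≈ -2011.7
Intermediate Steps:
x = 672 (x = -(-112)*6 = -4*(-168) = 672)
o(v) = ½ + v/16 (o(v) = (v/8 + v/v)/2 = (v*(⅛) + 1)/2 = (v/8 + 1)/2 = (1 + v/8)/2 = ½ + v/16)
r(l, O) = 3*l
C(a) = -½ - a/16 (C(a) = -(½ + a/16) = -½ - a/16)
-(r(x, -65) + C(61)) = -(3*672 + (-½ - 1/16*61)) = -(2016 + (-½ - 61/16)) = -(2016 - 69/16) = -1*32187/16 = -32187/16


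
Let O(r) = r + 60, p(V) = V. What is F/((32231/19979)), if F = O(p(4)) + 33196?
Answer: 664501540/32231 ≈ 20617.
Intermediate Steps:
O(r) = 60 + r
F = 33260 (F = (60 + 4) + 33196 = 64 + 33196 = 33260)
F/((32231/19979)) = 33260/((32231/19979)) = 33260/((32231*(1/19979))) = 33260/(32231/19979) = 33260*(19979/32231) = 664501540/32231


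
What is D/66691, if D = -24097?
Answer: -24097/66691 ≈ -0.36132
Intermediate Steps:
D/66691 = -24097/66691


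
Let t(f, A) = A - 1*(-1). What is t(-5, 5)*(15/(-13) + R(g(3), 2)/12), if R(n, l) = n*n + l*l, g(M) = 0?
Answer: -64/13 ≈ -4.9231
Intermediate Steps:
R(n, l) = l² + n² (R(n, l) = n² + l² = l² + n²)
t(f, A) = 1 + A (t(f, A) = A + 1 = 1 + A)
t(-5, 5)*(15/(-13) + R(g(3), 2)/12) = (1 + 5)*(15/(-13) + (2² + 0²)/12) = 6*(15*(-1/13) + (4 + 0)*(1/12)) = 6*(-15/13 + 4*(1/12)) = 6*(-15/13 + ⅓) = 6*(-32/39) = -64/13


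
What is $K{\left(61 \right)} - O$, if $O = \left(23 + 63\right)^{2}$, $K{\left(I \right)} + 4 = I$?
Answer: $-7339$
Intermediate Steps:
$K{\left(I \right)} = -4 + I$
$O = 7396$ ($O = 86^{2} = 7396$)
$K{\left(61 \right)} - O = \left(-4 + 61\right) - 7396 = 57 - 7396 = -7339$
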